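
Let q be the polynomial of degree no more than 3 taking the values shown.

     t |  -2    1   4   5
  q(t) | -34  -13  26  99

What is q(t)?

q(t) = 2t^3 - 5t^2 - 4t - 6

Write q(t) = at^3 + bt^2 + ct + d. Substituting each data point gives a linear system:
  -8a + 4b - 2c + d = -34
  a + b + c + d = -13
  64a + 16b + 4c + d = 26
  125a + 25b + 5c + d = 99
Solving the system yields a = 2, b = -5, c = -4, d = -6.
So q(t) = 2t^3 - 5t^2 - 4t - 6.
Check: q(-2) = -34. ✓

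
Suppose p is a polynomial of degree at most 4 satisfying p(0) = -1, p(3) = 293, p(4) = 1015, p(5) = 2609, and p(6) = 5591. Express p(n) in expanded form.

p(n) = 5n^4 - 4n^3 - n^2 + 2n - 1

Write p(n) = an^4 + bn^3 + cn^2 + dn + e. Substituting each data point gives a linear system:
  e = -1
  81a + 27b + 9c + 3d + e = 293
  256a + 64b + 16c + 4d + e = 1015
  625a + 125b + 25c + 5d + e = 2609
  1296a + 216b + 36c + 6d + e = 5591
Solving the system yields a = 5, b = -4, c = -1, d = 2, e = -1.
So p(n) = 5n^4 - 4n^3 - n^2 + 2n - 1.
Check: p(5) = 2609. ✓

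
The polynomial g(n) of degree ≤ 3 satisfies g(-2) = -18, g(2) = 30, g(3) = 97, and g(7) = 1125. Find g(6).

718

Using the Lagrange interpolation formula with nodes -2, 2, 3, 7:
  L_0(n) = (n - 2)(n - 3)(n - 7) / -180
  L_1(n) = (n + 2)(n - 3)(n - 7) / 20
  L_2(n) = (n + 2)(n - 2)(n - 7) / -20
  L_3(n) = (n + 2)(n - 2)(n - 3) / 180
Then g(n) = -18·L_0(n) + 30·L_1(n) + 97·L_2(n) + 1125·L_3(n).
Expanding and collecting terms gives g(n) = 3n³ + 2n² - 2.
Evaluating at n = 6: g(6) = 718.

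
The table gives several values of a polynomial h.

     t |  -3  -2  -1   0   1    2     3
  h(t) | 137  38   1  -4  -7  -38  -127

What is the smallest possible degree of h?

Forward differences of the values at t = -3, -2, -1, 0, 1, 2, 3:
  h  : 137  38  1  -4  -7  -38  -127
  Δ  : -99  -37  -5  -3  -31  -89
  Δ^2: 62  32  2  -28  -58
  Δ^3: -30  -30  -30  -30
  Δ^4: 0  0  0
  Δ^5: 0  0
  Δ^6: 0
The third differences are constant (-30) and nonzero, while all higher differences vanish, so the minimal degree is 3.

3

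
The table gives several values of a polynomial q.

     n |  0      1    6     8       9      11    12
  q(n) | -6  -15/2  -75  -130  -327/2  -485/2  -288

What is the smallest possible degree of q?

Divided differences on the nodes 0, 1, 6, 8, 9, 11, 12:
  order 0: -6  -15/2  -75  -130  -327/2  -485/2  -288
  order 1: -3/2  -27/2  -55/2  -67/2  -79/2  -91/2
  order 2: -2  -2  -2  -2  -2
  order 3: 0  0  0  0
  order 4: 0  0  0
  order 5: 0  0
  order 6: 0
The order-2 divided differences are all -2 (nonzero) and every higher order vanishes, so the data lies on a polynomial of degree exactly 2.

2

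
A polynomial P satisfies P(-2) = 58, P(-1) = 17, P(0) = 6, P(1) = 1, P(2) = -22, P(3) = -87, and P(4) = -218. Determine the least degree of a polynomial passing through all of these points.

3

Forward differences of the values at s = -2, -1, 0, 1, 2, 3, 4:
  P  : 58  17  6  1  -22  -87  -218
  Δ  : -41  -11  -5  -23  -65  -131
  Δ^2: 30  6  -18  -42  -66
  Δ^3: -24  -24  -24  -24
  Δ^4: 0  0  0
  Δ^5: 0  0
  Δ^6: 0
The third differences are constant (-24) and nonzero, while all higher differences vanish, so the minimal degree is 3.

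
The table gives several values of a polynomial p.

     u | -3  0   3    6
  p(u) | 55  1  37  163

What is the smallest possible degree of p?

Forward differences of the values at u = -3, 0, 3, 6:
  p  : 55  1  37  163
  Δ  : -54  36  126
  Δ^2: 90  90
  Δ^3: 0
The second differences are constant (90) and nonzero, while all higher differences vanish, so the minimal degree is 2.

2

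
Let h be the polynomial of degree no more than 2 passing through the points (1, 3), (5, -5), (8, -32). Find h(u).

Write h(u) = au^2 + bu + c. Substituting each data point gives a linear system:
  a + b + c = 3
  25a + 5b + c = -5
  64a + 8b + c = -32
Solving the system yields a = -1, b = 4, c = 0.
So h(u) = -u^2 + 4u.
Check: h(8) = -32. ✓

h(u) = -u^2 + 4u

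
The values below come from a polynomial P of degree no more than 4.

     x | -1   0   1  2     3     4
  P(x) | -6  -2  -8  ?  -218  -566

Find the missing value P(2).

-60

On equispaced nodes a degree-4 polynomial has vanishing fifth forward difference, so
  - P(-1) + 5·P(0) - 10·P(1) + 10·P(2) - 5·P(3) + P(4) = 0.
Substituting the known values and solving for P(2):
  10·P(2) = -600
  P(2) = -60.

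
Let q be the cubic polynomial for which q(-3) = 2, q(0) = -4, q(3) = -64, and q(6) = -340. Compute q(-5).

Using the Lagrange interpolation formula with nodes -3, 0, 3, 6:
  L_0(t) = t(t - 3)(t - 6) / -162
  L_1(t) = (t + 3)(t - 3)(t - 6) / 54
  L_2(t) = (t + 3)t(t - 6) / -54
  L_3(t) = (t + 3)t(t - 3) / 162
Then q(t) = 2·L_0(t) - 4·L_1(t) - 64·L_2(t) - 340·L_3(t).
Expanding and collecting terms gives q(t) = -t^3 - 3t^2 - 2t - 4.
Evaluating at t = -5: q(-5) = 56.

56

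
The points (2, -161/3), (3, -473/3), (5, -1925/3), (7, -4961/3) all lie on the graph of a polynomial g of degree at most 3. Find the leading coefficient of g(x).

-4

Write g(x) = ax^3 + bx^2 + cx + d. Substituting each data point gives a linear system:
  8a + 4b + 2c + d = -161/3
  27a + 9b + 3c + d = -473/3
  125a + 25b + 5c + d = -1925/3
  343a + 49b + 7c + d = -4961/3
Solving the system yields a = -4, b = -6, c = 2, d = -5/3.
So g(x) = -4x³ - 6x² + 2x - 5/3.
The leading coefficient is -4.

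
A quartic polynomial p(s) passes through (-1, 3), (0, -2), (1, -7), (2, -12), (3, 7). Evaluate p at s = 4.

98

Using the Lagrange interpolation formula with nodes -1, 0, 1, 2, 3:
  L_0(s) = s(s - 1)(s - 2)(s - 3) / 24
  L_1(s) = (s + 1)(s - 1)(s - 2)(s - 3) / -6
  L_2(s) = (s + 1)s(s - 2)(s - 3) / 4
  L_3(s) = (s + 1)s(s - 1)(s - 3) / -6
  L_4(s) = (s + 1)s(s - 1)(s - 2) / 24
Then p(s) = 3·L_0(s) - 2·L_1(s) - 7·L_2(s) - 12·L_3(s) + 7·L_4(s).
Expanding and collecting terms gives p(s) = s^4 - 2s^3 - s^2 - 3s - 2.
Evaluating at s = 4: p(4) = 98.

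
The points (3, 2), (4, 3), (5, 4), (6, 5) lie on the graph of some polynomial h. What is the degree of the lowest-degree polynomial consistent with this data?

1

Forward differences of the values at t = 3, 4, 5, 6:
  h  : 2  3  4  5
  Δ  : 1  1  1
  Δ^2: 0  0
  Δ^3: 0
The first differences are constant (1) and nonzero, while all higher differences vanish, so the minimal degree is 1.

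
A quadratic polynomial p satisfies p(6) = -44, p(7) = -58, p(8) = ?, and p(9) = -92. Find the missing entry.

-74

The 3 known points determine the degree-2 polynomial uniquely.
Write p(s) = as^2 + bs + c. Substituting each data point gives a linear system:
  36a + 6b + c = -44
  49a + 7b + c = -58
  81a + 9b + c = -92
Solving the system yields a = -1, b = -1, c = -2.
So p(s) = -s² - s - 2.
Then p(8) = -74.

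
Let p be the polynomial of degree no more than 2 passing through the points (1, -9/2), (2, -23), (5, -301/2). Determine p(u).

Write p(u) = au^2 + bu + c. Substituting each data point gives a linear system:
  a + b + c = -9/2
  4a + 2b + c = -23
  25a + 5b + c = -301/2
Solving the system yields a = -6, b = -1/2, c = 2.
So p(u) = -6u² - (1/2)u + 2.
Check: p(1) = -9/2. ✓

p(u) = -6u^2 - (1/2)u + 2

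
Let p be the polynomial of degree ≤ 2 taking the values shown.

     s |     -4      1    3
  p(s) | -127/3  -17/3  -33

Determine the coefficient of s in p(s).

-5/3

Write p(s) = as^2 + bs + c. Substituting each data point gives a linear system:
  16a - 4b + c = -127/3
  a + b + c = -17/3
  9a + 3b + c = -33
Solving the system yields a = -3, b = -5/3, c = -1.
So p(s) = -3s^2 - (5/3)s - 1.
The coefficient of s is -5/3.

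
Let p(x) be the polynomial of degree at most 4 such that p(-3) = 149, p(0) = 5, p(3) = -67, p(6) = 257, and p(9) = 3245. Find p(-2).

Using the Lagrange interpolation formula with nodes -3, 0, 3, 6, 9:
  L_0(x) = x(x - 3)(x - 6)(x - 9) / 1944
  L_1(x) = (x + 3)(x - 3)(x - 6)(x - 9) / -486
  L_2(x) = (x + 3)x(x - 6)(x - 9) / 324
  L_3(x) = (x + 3)x(x - 3)(x - 9) / -486
  L_4(x) = (x + 3)x(x - 3)(x - 6) / 1944
Then p(x) = 149·L_0(x) + 5·L_1(x) - 67·L_2(x) + 257·L_3(x) + 3245·L_4(x).
Expanding and collecting terms gives p(x) = x⁴ - 4x³ - 5x² + 5.
Evaluating at x = -2: p(-2) = 33.

33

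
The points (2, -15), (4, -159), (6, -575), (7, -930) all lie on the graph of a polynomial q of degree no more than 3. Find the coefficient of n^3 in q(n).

Write q(n) = an^3 + bn^2 + cn + d. Substituting each data point gives a linear system:
  8a + 4b + 2c + d = -15
  64a + 16b + 4c + d = -159
  216a + 36b + 6c + d = -575
  343a + 49b + 7c + d = -930
Solving the system yields a = -3, b = 2, c = 0, d = 1.
So q(n) = -3n³ + 2n² + 1.
The leading coefficient is -3.

-3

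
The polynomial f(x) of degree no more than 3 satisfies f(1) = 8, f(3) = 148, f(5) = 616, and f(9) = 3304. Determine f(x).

f(x) = 4x^3 + 5x^2 - 2x + 1

Write f(x) = ax^3 + bx^2 + cx + d. Substituting each data point gives a linear system:
  a + b + c + d = 8
  27a + 9b + 3c + d = 148
  125a + 25b + 5c + d = 616
  729a + 81b + 9c + d = 3304
Solving the system yields a = 4, b = 5, c = -2, d = 1.
So f(x) = 4x³ + 5x² - 2x + 1.
Check: f(5) = 616. ✓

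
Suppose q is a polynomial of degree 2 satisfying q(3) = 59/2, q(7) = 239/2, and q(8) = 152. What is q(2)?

Write q(u) = au^2 + bu + c. Substituting each data point gives a linear system:
  9a + 3b + c = 59/2
  49a + 7b + c = 239/2
  64a + 8b + c = 152
Solving the system yields a = 2, b = 5/2, c = 4.
So q(u) = 2u^2 + (5/2)u + 4.
Then q(2) = 17.

17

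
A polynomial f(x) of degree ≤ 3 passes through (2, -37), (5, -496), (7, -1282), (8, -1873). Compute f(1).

-4

Write f(x) = ax^3 + bx^2 + cx + d. Substituting each data point gives a linear system:
  8a + 4b + 2c + d = -37
  125a + 25b + 5c + d = -496
  343a + 49b + 7c + d = -1282
  512a + 64b + 8c + d = -1873
Solving the system yields a = -3, b = -6, c = 6, d = -1.
So f(x) = -3x^3 - 6x^2 + 6x - 1.
Then f(1) = -4.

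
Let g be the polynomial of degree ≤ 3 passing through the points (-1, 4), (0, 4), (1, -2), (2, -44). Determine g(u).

Using the Lagrange interpolation formula with nodes -1, 0, 1, 2:
  L_0(u) = u(u - 1)(u - 2) / -6
  L_1(u) = (u + 1)(u - 1)(u - 2) / 2
  L_2(u) = (u + 1)u(u - 2) / -2
  L_3(u) = (u + 1)u(u - 1) / 6
Then g(u) = 4·L_0(u) + 4·L_1(u) - 2·L_2(u) - 44·L_3(u).
Expanding and collecting terms gives g(u) = -5u^3 - 3u^2 + 2u + 4.
Check: g(1) = -2. ✓

g(u) = -5u^3 - 3u^2 + 2u + 4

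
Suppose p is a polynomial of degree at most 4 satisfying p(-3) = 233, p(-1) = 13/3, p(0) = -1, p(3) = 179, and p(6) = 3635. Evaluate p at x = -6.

3851

Using the Lagrange interpolation formula with nodes -3, -1, 0, 3, 6:
  L_0(x) = (x + 1)x(x - 3)(x - 6) / 324
  L_1(x) = (x + 3)x(x - 3)(x - 6) / -56
  L_2(x) = (x + 3)(x + 1)(x - 3)(x - 6) / 54
  L_3(x) = (x + 3)(x + 1)x(x - 6) / -216
  L_4(x) = (x + 3)(x + 1)x(x - 3) / 1134
Then p(x) = 233·L_0(x) + 13/3·L_1(x) - 1·L_2(x) + 179·L_3(x) + 3635·L_4(x).
Expanding and collecting terms gives p(x) = 3x^4 - (1/3)x^3 - 4x^2 - 6x - 1.
Evaluating at x = -6: p(-6) = 3851.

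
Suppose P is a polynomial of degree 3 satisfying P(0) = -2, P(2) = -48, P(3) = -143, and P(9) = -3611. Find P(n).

Write P(n) = an^3 + bn^2 + cn + d. Substituting each data point gives a linear system:
  d = -2
  8a + 4b + 2c + d = -48
  27a + 9b + 3c + d = -143
  729a + 81b + 9c + d = -3611
Solving the system yields a = -5, b = 1, c = -5, d = -2.
So P(n) = -5n³ + n² - 5n - 2.
Check: P(2) = -48. ✓

P(n) = -5n^3 + n^2 - 5n - 2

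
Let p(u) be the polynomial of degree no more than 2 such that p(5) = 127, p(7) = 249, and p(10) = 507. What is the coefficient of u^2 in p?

5

Write p(u) = au^2 + bu + c. Substituting each data point gives a linear system:
  25a + 5b + c = 127
  49a + 7b + c = 249
  100a + 10b + c = 507
Solving the system yields a = 5, b = 1, c = -3.
So p(u) = 5u^2 + u - 3.
The leading coefficient is 5.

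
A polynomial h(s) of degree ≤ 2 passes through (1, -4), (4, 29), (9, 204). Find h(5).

Write h(s) = as^2 + bs + c. Substituting each data point gives a linear system:
  a + b + c = -4
  16a + 4b + c = 29
  81a + 9b + c = 204
Solving the system yields a = 3, b = -4, c = -3.
So h(s) = 3s² - 4s - 3.
Then h(5) = 52.

52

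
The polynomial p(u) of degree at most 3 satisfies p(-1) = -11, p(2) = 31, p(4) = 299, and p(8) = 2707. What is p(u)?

p(u) = 6u^3 - 6u^2 + 2u + 3

Using the Lagrange interpolation formula with nodes -1, 2, 4, 8:
  L_0(u) = (u - 2)(u - 4)(u - 8) / -135
  L_1(u) = (u + 1)(u - 4)(u - 8) / 36
  L_2(u) = (u + 1)(u - 2)(u - 8) / -40
  L_3(u) = (u + 1)(u - 2)(u - 4) / 216
Then p(u) = -11·L_0(u) + 31·L_1(u) + 299·L_2(u) + 2707·L_3(u).
Expanding and collecting terms gives p(u) = 6u^3 - 6u^2 + 2u + 3.
Check: p(-1) = -11. ✓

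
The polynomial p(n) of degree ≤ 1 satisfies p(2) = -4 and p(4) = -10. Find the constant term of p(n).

2

Write p(n) = an + b. Substituting each data point gives a linear system:
  2a + b = -4
  4a + b = -10
Solving the system yields a = -3, b = 2.
So p(n) = -3n + 2.
The constant term is 2.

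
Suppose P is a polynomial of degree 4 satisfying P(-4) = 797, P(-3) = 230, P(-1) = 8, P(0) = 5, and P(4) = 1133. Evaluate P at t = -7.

Using the Lagrange interpolation formula with nodes -4, -3, -1, 0, 4:
  L_0(t) = (t + 3)(t + 1)t(t - 4) / 96
  L_1(t) = (t + 4)(t + 1)t(t - 4) / -42
  L_2(t) = (t + 4)(t + 3)t(t - 4) / 30
  L_3(t) = (t + 4)(t + 3)(t + 1)(t - 4) / -48
  L_4(t) = (t + 4)(t + 3)(t + 1)t / 1120
Then P(t) = 797·L_0(t) + 230·L_1(t) + 8·L_2(t) + 5·L_3(t) + 1133·L_4(t).
Expanding and collecting terms gives P(t) = 4t^4 + 3t^3 - 4t^2 - 6t + 5.
Evaluating at t = -7: P(-7) = 8426.

8426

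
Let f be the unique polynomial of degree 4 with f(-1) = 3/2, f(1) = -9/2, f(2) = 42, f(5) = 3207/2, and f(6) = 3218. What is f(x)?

f(x) = 2x^4 + 3x^3 + (1/2)x^2 - 6x - 4

Write f(x) = ax^4 + bx^3 + cx^2 + dx + e. Substituting each data point gives a linear system:
  a - b + c - d + e = 3/2
  a + b + c + d + e = -9/2
  16a + 8b + 4c + 2d + e = 42
  625a + 125b + 25c + 5d + e = 3207/2
  1296a + 216b + 36c + 6d + e = 3218
Solving the system yields a = 2, b = 3, c = 1/2, d = -6, e = -4.
So f(x) = 2x⁴ + 3x³ + (1/2)x² - 6x - 4.
Check: f(1) = -9/2. ✓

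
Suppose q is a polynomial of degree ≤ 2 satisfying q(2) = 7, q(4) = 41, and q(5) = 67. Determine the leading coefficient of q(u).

Write q(u) = au^2 + bu + c. Substituting each data point gives a linear system:
  4a + 2b + c = 7
  16a + 4b + c = 41
  25a + 5b + c = 67
Solving the system yields a = 3, b = -1, c = -3.
So q(u) = 3u^2 - u - 3.
The leading coefficient is 3.

3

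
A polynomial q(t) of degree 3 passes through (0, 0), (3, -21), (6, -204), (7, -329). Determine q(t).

q(t) = -t^3 + 2t

Write q(t) = at^3 + bt^2 + ct + d. Substituting each data point gives a linear system:
  d = 0
  27a + 9b + 3c + d = -21
  216a + 36b + 6c + d = -204
  343a + 49b + 7c + d = -329
Solving the system yields a = -1, b = 0, c = 2, d = 0.
So q(t) = -t^3 + 2t.
Check: q(0) = 0. ✓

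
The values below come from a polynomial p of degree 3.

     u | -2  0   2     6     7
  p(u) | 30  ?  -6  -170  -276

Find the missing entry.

The 4 known points determine the degree-3 polynomial uniquely.
Write p(u) = au^3 + bu^2 + cu + d. Substituting each data point gives a linear system:
  -8a + 4b - 2c + d = 30
  8a + 4b + 2c + d = -6
  216a + 36b + 6c + d = -170
  343a + 49b + 7c + d = -276
Solving the system yields a = -1, b = 2, c = -5, d = 4.
So p(u) = -u^3 + 2u^2 - 5u + 4.
Then p(0) = 4.

4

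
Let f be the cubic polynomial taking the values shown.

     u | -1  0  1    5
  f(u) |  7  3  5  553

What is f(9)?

Write f(u) = au^3 + bu^2 + cu + d. Substituting each data point gives a linear system:
  -a + b - c + d = 7
  d = 3
  a + b + c + d = 5
  125a + 25b + 5c + d = 553
Solving the system yields a = 4, b = 3, c = -5, d = 3.
So f(u) = 4u³ + 3u² - 5u + 3.
Then f(9) = 3117.

3117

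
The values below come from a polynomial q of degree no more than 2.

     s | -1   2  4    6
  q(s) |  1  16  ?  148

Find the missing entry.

66

The 3 known points determine the degree-2 polynomial uniquely.
Write q(s) = as^2 + bs + c. Substituting each data point gives a linear system:
  a - b + c = 1
  4a + 2b + c = 16
  36a + 6b + c = 148
Solving the system yields a = 4, b = 1, c = -2.
So q(s) = 4s^2 + s - 2.
Then q(4) = 66.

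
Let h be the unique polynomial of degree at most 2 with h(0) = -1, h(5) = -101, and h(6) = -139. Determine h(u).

h(u) = -3u^2 - 5u - 1

Write h(u) = au^2 + bu + c. Substituting each data point gives a linear system:
  c = -1
  25a + 5b + c = -101
  36a + 6b + c = -139
Solving the system yields a = -3, b = -5, c = -1.
So h(u) = -3u^2 - 5u - 1.
Check: h(0) = -1. ✓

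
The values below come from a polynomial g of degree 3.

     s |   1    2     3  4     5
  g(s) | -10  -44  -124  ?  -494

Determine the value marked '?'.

The 4 known points determine the degree-3 polynomial uniquely.
Write g(s) = as^3 + bs^2 + cs + d. Substituting each data point gives a linear system:
  a + b + c + d = -10
  8a + 4b + 2c + d = -44
  27a + 9b + 3c + d = -124
  125a + 25b + 5c + d = -494
Solving the system yields a = -3, b = -5, c = 2, d = -4.
So g(s) = -3s^3 - 5s^2 + 2s - 4.
Then g(4) = -268.

-268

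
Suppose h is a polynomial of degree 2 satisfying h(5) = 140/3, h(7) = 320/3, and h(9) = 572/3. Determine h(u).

h(u) = 3u^2 - 6u + 5/3

Write h(u) = au^2 + bu + c. Substituting each data point gives a linear system:
  25a + 5b + c = 140/3
  49a + 7b + c = 320/3
  81a + 9b + c = 572/3
Solving the system yields a = 3, b = -6, c = 5/3.
So h(u) = 3u^2 - 6u + 5/3.
Check: h(5) = 140/3. ✓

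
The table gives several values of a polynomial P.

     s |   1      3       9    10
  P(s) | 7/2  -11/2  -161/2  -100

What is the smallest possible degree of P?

2

Divided differences on the nodes 1, 3, 9, 10:
  order 0: 7/2  -11/2  -161/2  -100
  order 1: -9/2  -25/2  -39/2
  order 2: -1  -1
  order 3: 0
The order-2 divided differences are all -1 (nonzero) and every higher order vanishes, so the data lies on a polynomial of degree exactly 2.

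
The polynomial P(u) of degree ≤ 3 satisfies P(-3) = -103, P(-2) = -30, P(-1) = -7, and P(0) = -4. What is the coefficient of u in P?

3

Write P(u) = au^3 + bu^2 + cu + d. Substituting each data point gives a linear system:
  -27a + 9b - 3c + d = -103
  -8a + 4b - 2c + d = -30
  -a + b - c + d = -7
  d = -4
Solving the system yields a = 5, b = 5, c = 3, d = -4.
So P(u) = 5u^3 + 5u^2 + 3u - 4.
The coefficient of u is 3.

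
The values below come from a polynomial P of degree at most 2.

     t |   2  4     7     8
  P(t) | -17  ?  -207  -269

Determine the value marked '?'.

-69

The 3 known points determine the degree-2 polynomial uniquely.
Write P(t) = at^2 + bt + c. Substituting each data point gives a linear system:
  4a + 2b + c = -17
  49a + 7b + c = -207
  64a + 8b + c = -269
Solving the system yields a = -4, b = -2, c = 3.
So P(t) = -4t² - 2t + 3.
Then P(4) = -69.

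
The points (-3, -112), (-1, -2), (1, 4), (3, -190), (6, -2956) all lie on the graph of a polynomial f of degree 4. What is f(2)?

-32

Write f(t) = at^4 + bt^3 + ct^2 + dt + e. Substituting each data point gives a linear system:
  81a - 27b + 9c - 3d + e = -112
  a - b + c - d + e = -2
  a + b + c + d + e = 4
  81a + 27b + 9c + 3d + e = -190
  1296a + 216b + 36c + 6d + e = -2956
Solving the system yields a = -2, b = -2, c = 1, d = 5, e = 2.
So f(t) = -2t^4 - 2t^3 + t^2 + 5t + 2.
Then f(2) = -32.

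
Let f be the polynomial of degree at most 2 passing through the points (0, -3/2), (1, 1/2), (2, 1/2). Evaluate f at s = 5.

Forward differences of the values at s = 0, 1, 2:
  f  : -3/2  1/2  1/2
  Δ  : 2  0
  Δ^2: -2
The second differences are constant, confirming degree 2.
Interpolating (Newton forward form) and evaluating at s = 5 gives f(5) = -23/2.

-23/2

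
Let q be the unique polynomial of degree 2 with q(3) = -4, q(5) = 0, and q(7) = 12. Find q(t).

Write q(t) = at^2 + bt + c. Substituting each data point gives a linear system:
  9a + 3b + c = -4
  25a + 5b + c = 0
  49a + 7b + c = 12
Solving the system yields a = 1, b = -6, c = 5.
So q(t) = t^2 - 6t + 5.
Check: q(7) = 12. ✓

q(t) = t^2 - 6t + 5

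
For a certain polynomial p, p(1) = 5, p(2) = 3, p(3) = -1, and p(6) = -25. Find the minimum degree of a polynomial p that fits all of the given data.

2

Divided differences on the nodes 1, 2, 3, 6:
  order 0: 5  3  -1  -25
  order 1: -2  -4  -8
  order 2: -1  -1
  order 3: 0
The order-2 divided differences are all -1 (nonzero) and every higher order vanishes, so the data lies on a polynomial of degree exactly 2.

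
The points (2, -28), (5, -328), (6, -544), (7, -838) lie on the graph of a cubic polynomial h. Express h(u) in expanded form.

Write h(u) = au^3 + bu^2 + cu + d. Substituting each data point gives a linear system:
  8a + 4b + 2c + d = -28
  125a + 25b + 5c + d = -328
  216a + 36b + 6c + d = -544
  343a + 49b + 7c + d = -838
Solving the system yields a = -2, b = -3, c = -1, d = 2.
So h(u) = -2u^3 - 3u^2 - u + 2.
Check: h(6) = -544. ✓

h(u) = -2u^3 - 3u^2 - u + 2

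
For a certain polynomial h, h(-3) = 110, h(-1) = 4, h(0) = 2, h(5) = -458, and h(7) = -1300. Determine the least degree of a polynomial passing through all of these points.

Divided differences on the nodes -3, -1, 0, 5, 7:
  order 0: 110  4  2  -458  -1300
  order 1: -53  -2  -92  -421
  order 2: 17  -15  -47
  order 3: -4  -4
  order 4: 0
The order-3 divided differences are all -4 (nonzero) and every higher order vanishes, so the data lies on a polynomial of degree exactly 3.

3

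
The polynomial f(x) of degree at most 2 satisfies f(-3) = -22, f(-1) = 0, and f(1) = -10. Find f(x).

f(x) = -4x^2 - 5x - 1

Write f(x) = ax^2 + bx + c. Substituting each data point gives a linear system:
  9a - 3b + c = -22
  a - b + c = 0
  a + b + c = -10
Solving the system yields a = -4, b = -5, c = -1.
So f(x) = -4x^2 - 5x - 1.
Check: f(1) = -10. ✓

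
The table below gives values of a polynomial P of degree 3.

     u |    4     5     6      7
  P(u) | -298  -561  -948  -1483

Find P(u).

Write P(u) = au^3 + bu^2 + cu + d. Substituting each data point gives a linear system:
  64a + 16b + 4c + d = -298
  125a + 25b + 5c + d = -561
  216a + 36b + 6c + d = -948
  343a + 49b + 7c + d = -1483
Solving the system yields a = -4, b = -2, c = -1, d = -6.
So P(u) = -4u^3 - 2u^2 - u - 6.
Check: P(4) = -298. ✓

P(u) = -4u^3 - 2u^2 - u - 6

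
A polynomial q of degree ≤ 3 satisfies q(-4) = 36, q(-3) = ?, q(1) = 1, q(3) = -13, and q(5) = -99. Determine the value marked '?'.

5

The 4 known points determine the degree-3 polynomial uniquely.
Write q(u) = au^3 + bu^2 + cu + d. Substituting each data point gives a linear system:
  -64a + 16b - 4c + d = 36
  a + b + c + d = 1
  27a + 9b + 3c + d = -13
  125a + 25b + 5c + d = -99
Solving the system yields a = -1, b = 0, c = 6, d = -4.
So q(u) = -u³ + 6u - 4.
Then q(-3) = 5.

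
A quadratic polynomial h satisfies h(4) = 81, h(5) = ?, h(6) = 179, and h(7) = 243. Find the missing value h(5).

The 3 known points determine the degree-2 polynomial uniquely.
Write h(t) = at^2 + bt + c. Substituting each data point gives a linear system:
  16a + 4b + c = 81
  36a + 6b + c = 179
  49a + 7b + c = 243
Solving the system yields a = 5, b = -1, c = 5.
So h(t) = 5t^2 - t + 5.
Then h(5) = 125.

125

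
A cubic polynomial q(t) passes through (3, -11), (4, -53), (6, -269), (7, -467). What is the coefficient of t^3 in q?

-2

Write q(t) = at^3 + bt^2 + ct + d. Substituting each data point gives a linear system:
  27a + 9b + 3c + d = -11
  64a + 16b + 4c + d = -53
  216a + 36b + 6c + d = -269
  343a + 49b + 7c + d = -467
Solving the system yields a = -2, b = 4, c = 4, d = -5.
So q(t) = -2t^3 + 4t^2 + 4t - 5.
The leading coefficient is -2.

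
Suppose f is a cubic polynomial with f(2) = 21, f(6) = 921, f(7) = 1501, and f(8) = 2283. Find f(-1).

-3

Using the Lagrange interpolation formula with nodes 2, 6, 7, 8:
  L_0(u) = (u - 6)(u - 7)(u - 8) / -120
  L_1(u) = (u - 2)(u - 7)(u - 8) / 8
  L_2(u) = (u - 2)(u - 6)(u - 8) / -5
  L_3(u) = (u - 2)(u - 6)(u - 7) / 12
Then f(u) = 21·L_0(u) + 921·L_1(u) + 1501·L_2(u) + 2283·L_3(u).
Expanding and collecting terms gives f(u) = 5u³ - 4u² - 3u + 3.
Evaluating at u = -1: f(-1) = -3.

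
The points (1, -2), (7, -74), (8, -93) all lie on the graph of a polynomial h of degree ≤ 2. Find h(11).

Using the Lagrange interpolation formula with nodes 1, 7, 8:
  L_0(n) = (n - 7)(n - 8) / 42
  L_1(n) = (n - 1)(n - 8) / -6
  L_2(n) = (n - 1)(n - 7) / 7
Then h(n) = -2·L_0(n) - 74·L_1(n) - 93·L_2(n).
Expanding and collecting terms gives h(n) = -n² - 4n + 3.
Evaluating at n = 11: h(11) = -162.

-162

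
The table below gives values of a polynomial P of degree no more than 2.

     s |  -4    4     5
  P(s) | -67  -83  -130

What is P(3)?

Write P(s) = as^2 + bs + c. Substituting each data point gives a linear system:
  16a - 4b + c = -67
  16a + 4b + c = -83
  25a + 5b + c = -130
Solving the system yields a = -5, b = -2, c = 5.
So P(s) = -5s^2 - 2s + 5.
Then P(3) = -46.

-46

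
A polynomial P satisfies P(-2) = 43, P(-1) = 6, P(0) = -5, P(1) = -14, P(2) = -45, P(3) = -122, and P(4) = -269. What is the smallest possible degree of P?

3

Forward differences of the values at x = -2, -1, 0, 1, 2, 3, 4:
  P  : 43  6  -5  -14  -45  -122  -269
  Δ  : -37  -11  -9  -31  -77  -147
  Δ^2: 26  2  -22  -46  -70
  Δ^3: -24  -24  -24  -24
  Δ^4: 0  0  0
  Δ^5: 0  0
  Δ^6: 0
The third differences are constant (-24) and nonzero, while all higher differences vanish, so the minimal degree is 3.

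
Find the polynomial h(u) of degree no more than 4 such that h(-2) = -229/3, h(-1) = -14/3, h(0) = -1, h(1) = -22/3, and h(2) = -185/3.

h(u) = -4u^4 + (5/3)u^3 - u^2 - 3u - 1

Write h(u) = au^4 + bu^3 + cu^2 + du + e. Substituting each data point gives a linear system:
  16a - 8b + 4c - 2d + e = -229/3
  a - b + c - d + e = -14/3
  e = -1
  a + b + c + d + e = -22/3
  16a + 8b + 4c + 2d + e = -185/3
Solving the system yields a = -4, b = 5/3, c = -1, d = -3, e = -1.
So h(u) = -4u^4 + (5/3)u^3 - u^2 - 3u - 1.
Check: h(1) = -22/3. ✓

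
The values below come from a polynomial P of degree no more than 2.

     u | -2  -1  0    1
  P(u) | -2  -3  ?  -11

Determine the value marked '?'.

-6

On equispaced nodes a degree-2 polynomial has vanishing third forward difference, so
  - P(-2) + 3·P(-1) - 3·P(0) + P(1) = 0.
Substituting the known values and solving for P(0):
  -3·P(0) = 18
  P(0) = -6.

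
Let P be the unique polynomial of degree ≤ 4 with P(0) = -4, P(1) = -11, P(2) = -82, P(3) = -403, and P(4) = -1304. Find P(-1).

-19

Using the Lagrange interpolation formula with nodes 0, 1, 2, 3, 4:
  L_0(s) = (s - 1)(s - 2)(s - 3)(s - 4) / 24
  L_1(s) = s(s - 2)(s - 3)(s - 4) / -6
  L_2(s) = s(s - 1)(s - 3)(s - 4) / 4
  L_3(s) = s(s - 1)(s - 2)(s - 4) / -6
  L_4(s) = s(s - 1)(s - 2)(s - 3) / 24
Then P(s) = -4·L_0(s) - 11·L_1(s) - 82·L_2(s) - 403·L_3(s) - 1304·L_4(s).
Expanding and collecting terms gives P(s) = -6s⁴ + 5s³ - 5s² - s - 4.
Evaluating at s = -1: P(-1) = -19.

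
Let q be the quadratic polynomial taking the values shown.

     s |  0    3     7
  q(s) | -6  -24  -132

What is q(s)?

q(s) = -3s^2 + 3s - 6

Using the Lagrange interpolation formula with nodes 0, 3, 7:
  L_0(s) = (s - 3)(s - 7) / 21
  L_1(s) = s(s - 7) / -12
  L_2(s) = s(s - 3) / 28
Then q(s) = -6·L_0(s) - 24·L_1(s) - 132·L_2(s).
Expanding and collecting terms gives q(s) = -3s^2 + 3s - 6.
Check: q(0) = -6. ✓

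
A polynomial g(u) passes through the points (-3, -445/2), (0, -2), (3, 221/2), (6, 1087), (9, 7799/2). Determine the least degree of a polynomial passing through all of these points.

3

Forward differences of the values at u = -3, 0, 3, 6, 9:
  g  : -445/2  -2  221/2  1087  7799/2
  Δ  : 441/2  225/2  1953/2  5625/2
  Δ^2: -108  864  1836
  Δ^3: 972  972
  Δ^4: 0
The third differences are constant (972) and nonzero, while all higher differences vanish, so the minimal degree is 3.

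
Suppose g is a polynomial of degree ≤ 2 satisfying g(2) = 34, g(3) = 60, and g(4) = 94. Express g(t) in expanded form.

g(t) = 4t^2 + 6t + 6

Write g(t) = at^2 + bt + c. Substituting each data point gives a linear system:
  4a + 2b + c = 34
  9a + 3b + c = 60
  16a + 4b + c = 94
Solving the system yields a = 4, b = 6, c = 6.
So g(t) = 4t^2 + 6t + 6.
Check: g(2) = 34. ✓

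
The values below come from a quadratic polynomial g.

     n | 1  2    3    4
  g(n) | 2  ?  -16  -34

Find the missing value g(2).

-4

The 3 known points determine the degree-2 polynomial uniquely.
Write g(n) = an^2 + bn + c. Substituting each data point gives a linear system:
  a + b + c = 2
  9a + 3b + c = -16
  16a + 4b + c = -34
Solving the system yields a = -3, b = 3, c = 2.
So g(n) = -3n² + 3n + 2.
Then g(2) = -4.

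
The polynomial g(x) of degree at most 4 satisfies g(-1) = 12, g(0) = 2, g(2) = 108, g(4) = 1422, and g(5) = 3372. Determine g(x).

Write g(x) = ax^4 + bx^3 + cx^2 + dx + e. Substituting each data point gives a linear system:
  a - b + c - d + e = 12
  e = 2
  16a + 8b + 4c + 2d + e = 108
  256a + 64b + 16c + 4d + e = 1422
  625a + 125b + 25c + 5d + e = 3372
Solving the system yields a = 5, b = 1, c = 5, d = -1, e = 2.
So g(x) = 5x^4 + x^3 + 5x^2 - x + 2.
Check: g(2) = 108. ✓

g(x) = 5x^4 + x^3 + 5x^2 - x + 2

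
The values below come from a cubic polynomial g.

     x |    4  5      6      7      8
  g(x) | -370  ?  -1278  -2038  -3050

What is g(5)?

The 4 known points determine the degree-3 polynomial uniquely.
Write g(x) = ax^3 + bx^2 + cx + d. Substituting each data point gives a linear system:
  64a + 16b + 4c + d = -370
  216a + 36b + 6c + d = -1278
  343a + 49b + 7c + d = -2038
  512a + 64b + 8c + d = -3050
Solving the system yields a = -6, b = 0, c = 2, d = 6.
So g(x) = -6x^3 + 2x + 6.
Then g(5) = -734.

-734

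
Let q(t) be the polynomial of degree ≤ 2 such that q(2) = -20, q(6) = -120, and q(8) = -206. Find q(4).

Write q(t) = at^2 + bt + c. Substituting each data point gives a linear system:
  4a + 2b + c = -20
  36a + 6b + c = -120
  64a + 8b + c = -206
Solving the system yields a = -3, b = -1, c = -6.
So q(t) = -3t^2 - t - 6.
Then q(4) = -58.

-58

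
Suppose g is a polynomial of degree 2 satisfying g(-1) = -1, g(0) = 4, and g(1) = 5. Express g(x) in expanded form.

g(x) = -2x^2 + 3x + 4

Write g(x) = ax^2 + bx + c. Substituting each data point gives a linear system:
  a - b + c = -1
  c = 4
  a + b + c = 5
Solving the system yields a = -2, b = 3, c = 4.
So g(x) = -2x^2 + 3x + 4.
Check: g(0) = 4. ✓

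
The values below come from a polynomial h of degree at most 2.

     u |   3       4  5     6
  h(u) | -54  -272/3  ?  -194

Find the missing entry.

On equispaced nodes a degree-2 polynomial has vanishing third forward difference, so
  - h(3) + 3·h(4) - 3·h(5) + h(6) = 0.
Substituting the known values and solving for h(5):
  -3·h(5) = 412
  h(5) = -412/3.

-412/3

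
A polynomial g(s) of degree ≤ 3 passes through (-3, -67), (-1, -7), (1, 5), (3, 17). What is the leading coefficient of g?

1

Write g(s) = as^3 + bs^2 + cs + d. Substituting each data point gives a linear system:
  -27a + 9b - 3c + d = -67
  -a + b - c + d = -7
  a + b + c + d = 5
  27a + 9b + 3c + d = 17
Solving the system yields a = 1, b = -3, c = 5, d = 2.
So g(s) = s³ - 3s² + 5s + 2.
The leading coefficient is 1.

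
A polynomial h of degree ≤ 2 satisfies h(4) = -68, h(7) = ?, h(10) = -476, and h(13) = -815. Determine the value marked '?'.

On equispaced nodes a degree-2 polynomial has vanishing third forward difference, so
  - h(4) + 3·h(7) - 3·h(10) + h(13) = 0.
Substituting the known values and solving for h(7):
  3·h(7) = -681
  h(7) = -227.

-227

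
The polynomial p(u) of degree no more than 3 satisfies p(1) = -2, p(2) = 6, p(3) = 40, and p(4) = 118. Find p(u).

p(u) = 3u^3 - 5u^2 + 2u - 2

Write p(u) = au^3 + bu^2 + cu + d. Substituting each data point gives a linear system:
  a + b + c + d = -2
  8a + 4b + 2c + d = 6
  27a + 9b + 3c + d = 40
  64a + 16b + 4c + d = 118
Solving the system yields a = 3, b = -5, c = 2, d = -2.
So p(u) = 3u^3 - 5u^2 + 2u - 2.
Check: p(3) = 40. ✓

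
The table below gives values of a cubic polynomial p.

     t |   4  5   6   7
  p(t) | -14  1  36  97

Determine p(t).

Write p(t) = at^3 + bt^2 + ct + d. Substituting each data point gives a linear system:
  64a + 16b + 4c + d = -14
  125a + 25b + 5c + d = 1
  216a + 36b + 6c + d = 36
  343a + 49b + 7c + d = 97
Solving the system yields a = 1, b = -5, c = -1, d = 6.
So p(t) = t³ - 5t² - t + 6.
Check: p(6) = 36. ✓

p(t) = t^3 - 5t^2 - t + 6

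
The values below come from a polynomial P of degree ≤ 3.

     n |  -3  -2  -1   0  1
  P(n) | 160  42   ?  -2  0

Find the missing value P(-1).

0

The 4 known points determine the degree-3 polynomial uniquely.
Write P(n) = an^3 + bn^2 + cn + d. Substituting each data point gives a linear system:
  -27a + 9b - 3c + d = 160
  -8a + 4b - 2c + d = 42
  d = -2
  a + b + c + d = 0
Solving the system yields a = -6, b = 2, c = 6, d = -2.
So P(n) = -6n^3 + 2n^2 + 6n - 2.
Then P(-1) = 0.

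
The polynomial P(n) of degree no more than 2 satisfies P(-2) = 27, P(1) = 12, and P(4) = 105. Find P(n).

P(n) = 6n^2 + n + 5

Write P(n) = an^2 + bn + c. Substituting each data point gives a linear system:
  4a - 2b + c = 27
  a + b + c = 12
  16a + 4b + c = 105
Solving the system yields a = 6, b = 1, c = 5.
So P(n) = 6n^2 + n + 5.
Check: P(4) = 105. ✓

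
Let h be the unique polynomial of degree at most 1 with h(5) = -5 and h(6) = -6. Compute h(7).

-7

Write h(n) = an + b. Substituting each data point gives a linear system:
  5a + b = -5
  6a + b = -6
Solving the system yields a = -1, b = 0.
So h(n) = -n.
Then h(7) = -7.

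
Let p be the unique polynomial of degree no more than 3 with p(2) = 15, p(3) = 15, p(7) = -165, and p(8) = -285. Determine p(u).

Using the Lagrange interpolation formula with nodes 2, 3, 7, 8:
  L_0(u) = (u - 3)(u - 7)(u - 8) / -30
  L_1(u) = (u - 2)(u - 7)(u - 8) / 20
  L_2(u) = (u - 2)(u - 3)(u - 8) / -20
  L_3(u) = (u - 2)(u - 3)(u - 7) / 30
Then p(u) = 15·L_0(u) + 15·L_1(u) - 165·L_2(u) - 285·L_3(u).
Expanding and collecting terms gives p(u) = -u³ + 3u² + 4u + 3.
Check: p(8) = -285. ✓

p(u) = -u^3 + 3u^2 + 4u + 3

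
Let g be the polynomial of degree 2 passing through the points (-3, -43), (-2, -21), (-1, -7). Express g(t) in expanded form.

Write g(t) = at^2 + bt + c. Substituting each data point gives a linear system:
  9a - 3b + c = -43
  4a - 2b + c = -21
  a - b + c = -7
Solving the system yields a = -4, b = 2, c = -1.
So g(t) = -4t^2 + 2t - 1.
Check: g(-3) = -43. ✓

g(t) = -4t^2 + 2t - 1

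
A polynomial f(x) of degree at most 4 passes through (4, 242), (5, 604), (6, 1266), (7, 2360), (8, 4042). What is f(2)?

10

Write f(x) = ax^4 + bx^3 + cx^2 + dx + e. Substituting each data point gives a linear system:
  256a + 64b + 16c + 4d + e = 242
  625a + 125b + 25c + 5d + e = 604
  1296a + 216b + 36c + 6d + e = 1266
  2401a + 343b + 49c + 7d + e = 2360
  4096a + 512b + 64c + 8d + e = 4042
Solving the system yields a = 1, b = 0, c = -1, d = 2, e = -6.
So f(x) = x^4 - x^2 + 2x - 6.
Then f(2) = 10.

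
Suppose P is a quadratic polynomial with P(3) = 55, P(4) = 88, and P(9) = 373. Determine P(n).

P(n) = 4n^2 + 5n + 4

Using the Lagrange interpolation formula with nodes 3, 4, 9:
  L_0(n) = (n - 4)(n - 9) / 6
  L_1(n) = (n - 3)(n - 9) / -5
  L_2(n) = (n - 3)(n - 4) / 30
Then P(n) = 55·L_0(n) + 88·L_1(n) + 373·L_2(n).
Expanding and collecting terms gives P(n) = 4n² + 5n + 4.
Check: P(3) = 55. ✓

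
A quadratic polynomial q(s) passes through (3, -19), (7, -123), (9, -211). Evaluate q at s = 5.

Write q(s) = as^2 + bs + c. Substituting each data point gives a linear system:
  9a + 3b + c = -19
  49a + 7b + c = -123
  81a + 9b + c = -211
Solving the system yields a = -3, b = 4, c = -4.
So q(s) = -3s² + 4s - 4.
Then q(5) = -59.

-59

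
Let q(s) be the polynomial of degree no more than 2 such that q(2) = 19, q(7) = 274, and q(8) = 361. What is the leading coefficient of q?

Write q(s) = as^2 + bs + c. Substituting each data point gives a linear system:
  4a + 2b + c = 19
  49a + 7b + c = 274
  64a + 8b + c = 361
Solving the system yields a = 6, b = -3, c = 1.
So q(s) = 6s² - 3s + 1.
The leading coefficient is 6.

6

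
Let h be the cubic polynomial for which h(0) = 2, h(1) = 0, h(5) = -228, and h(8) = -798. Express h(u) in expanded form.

h(u) = -u^3 - 5u^2 + 4u + 2

Write h(u) = au^3 + bu^2 + cu + d. Substituting each data point gives a linear system:
  d = 2
  a + b + c + d = 0
  125a + 25b + 5c + d = -228
  512a + 64b + 8c + d = -798
Solving the system yields a = -1, b = -5, c = 4, d = 2.
So h(u) = -u^3 - 5u^2 + 4u + 2.
Check: h(5) = -228. ✓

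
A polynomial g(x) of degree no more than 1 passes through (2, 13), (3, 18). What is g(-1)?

Using the Lagrange interpolation formula with nodes 2, 3:
  L_0(x) = (x - 3) / -1
  L_1(x) = (x - 2) / 1
Then g(x) = 13·L_0(x) + 18·L_1(x).
Expanding and collecting terms gives g(x) = 5x + 3.
Evaluating at x = -1: g(-1) = -2.

-2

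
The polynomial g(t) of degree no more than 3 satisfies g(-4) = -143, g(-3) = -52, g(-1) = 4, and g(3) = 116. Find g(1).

Using the Lagrange interpolation formula with nodes -4, -3, -1, 3:
  L_0(t) = (t + 3)(t + 1)(t - 3) / -21
  L_1(t) = (t + 4)(t + 1)(t - 3) / 12
  L_2(t) = (t + 4)(t + 3)(t - 3) / -24
  L_3(t) = (t + 4)(t + 3)(t + 1) / 168
Then g(t) = -143·L_0(t) - 52·L_1(t) + 4·L_2(t) + 116·L_3(t).
Expanding and collecting terms gives g(t) = 3t³ + 3t² + t + 5.
Evaluating at t = 1: g(1) = 12.

12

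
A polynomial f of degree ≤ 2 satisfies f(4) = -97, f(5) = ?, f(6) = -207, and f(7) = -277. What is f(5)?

-147

On equispaced nodes a degree-2 polynomial has vanishing third forward difference, so
  - f(4) + 3·f(5) - 3·f(6) + f(7) = 0.
Substituting the known values and solving for f(5):
  3·f(5) = -441
  f(5) = -147.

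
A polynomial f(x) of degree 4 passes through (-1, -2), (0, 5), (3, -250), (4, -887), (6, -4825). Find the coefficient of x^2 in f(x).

3

Write f(x) = ax^4 + bx^3 + cx^2 + dx + e. Substituting each data point gives a linear system:
  a - b + c - d + e = -2
  e = 5
  81a + 27b + 9c + 3d + e = -250
  256a + 64b + 16c + 4d + e = -887
  1296a + 216b + 36c + 6d + e = -4825
Solving the system yields a = -4, b = 1, c = 3, d = 5, e = 5.
So f(x) = -4x⁴ + x³ + 3x² + 5x + 5.
The coefficient of x^2 is 3.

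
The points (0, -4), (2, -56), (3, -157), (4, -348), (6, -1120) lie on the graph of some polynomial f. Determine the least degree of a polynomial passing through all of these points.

Divided differences on the nodes 0, 2, 3, 4, 6:
  order 0: -4  -56  -157  -348  -1120
  order 1: -26  -101  -191  -386
  order 2: -25  -45  -65
  order 3: -5  -5
  order 4: 0
The order-3 divided differences are all -5 (nonzero) and every higher order vanishes, so the data lies on a polynomial of degree exactly 3.

3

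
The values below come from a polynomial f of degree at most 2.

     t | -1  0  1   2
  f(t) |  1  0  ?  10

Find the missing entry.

3

The 3 known points determine the degree-2 polynomial uniquely.
Write f(t) = at^2 + bt + c. Substituting each data point gives a linear system:
  a - b + c = 1
  c = 0
  4a + 2b + c = 10
Solving the system yields a = 2, b = 1, c = 0.
So f(t) = 2t^2 + t.
Then f(1) = 3.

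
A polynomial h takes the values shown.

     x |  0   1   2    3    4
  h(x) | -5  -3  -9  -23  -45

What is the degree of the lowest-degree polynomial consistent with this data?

2

Forward differences of the values at x = 0, 1, 2, 3, 4:
  h  : -5  -3  -9  -23  -45
  Δ  : 2  -6  -14  -22
  Δ^2: -8  -8  -8
  Δ^3: 0  0
  Δ^4: 0
The second differences are constant (-8) and nonzero, while all higher differences vanish, so the minimal degree is 2.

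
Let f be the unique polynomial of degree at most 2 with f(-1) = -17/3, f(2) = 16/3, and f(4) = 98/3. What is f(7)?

311/3

Write f(t) = at^2 + bt + c. Substituting each data point gives a linear system:
  a - b + c = -17/3
  4a + 2b + c = 16/3
  16a + 4b + c = 98/3
Solving the system yields a = 2, b = 5/3, c = -6.
So f(t) = 2t^2 + (5/3)t - 6.
Then f(7) = 311/3.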